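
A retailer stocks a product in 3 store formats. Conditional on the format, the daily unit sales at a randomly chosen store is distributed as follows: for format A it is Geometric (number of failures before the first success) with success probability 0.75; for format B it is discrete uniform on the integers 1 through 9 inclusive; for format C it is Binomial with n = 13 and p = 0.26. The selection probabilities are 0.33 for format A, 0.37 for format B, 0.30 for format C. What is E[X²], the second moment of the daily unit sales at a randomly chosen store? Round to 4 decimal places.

16.0777

For each component E[X²] = Var + (mean)², giving A: 0.555556; B: 31.6667; C: 13.9256.
Overall E[X²] = 0.33·0.555556 + 0.37·31.6667 + 0.3·13.9256 = 16.0777.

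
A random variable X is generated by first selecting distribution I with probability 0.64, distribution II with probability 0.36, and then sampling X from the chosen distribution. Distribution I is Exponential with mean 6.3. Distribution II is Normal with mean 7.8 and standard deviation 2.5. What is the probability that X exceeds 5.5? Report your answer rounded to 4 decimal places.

Conditional on each component, P(X > 5.5): I: 0.41769; II: 0.821214.
By total probability, P(X > 5.5) = 0.64·0.41769 + 0.36·0.821214 = 0.562958.

0.5630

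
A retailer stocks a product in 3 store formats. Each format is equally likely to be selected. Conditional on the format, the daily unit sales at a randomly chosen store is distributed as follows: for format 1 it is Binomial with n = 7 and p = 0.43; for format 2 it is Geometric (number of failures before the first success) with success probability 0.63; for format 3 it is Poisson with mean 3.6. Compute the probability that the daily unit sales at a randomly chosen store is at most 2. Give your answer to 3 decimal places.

Conditional on each format, P(X ≤ 2): 1: 0.356412; 2: 0.949347; 3: 0.302747.
By total probability, P(X ≤ 2) = 0.333333·0.356412 + 0.333333·0.949347 + 0.333333·0.302747 = 0.536169.

0.536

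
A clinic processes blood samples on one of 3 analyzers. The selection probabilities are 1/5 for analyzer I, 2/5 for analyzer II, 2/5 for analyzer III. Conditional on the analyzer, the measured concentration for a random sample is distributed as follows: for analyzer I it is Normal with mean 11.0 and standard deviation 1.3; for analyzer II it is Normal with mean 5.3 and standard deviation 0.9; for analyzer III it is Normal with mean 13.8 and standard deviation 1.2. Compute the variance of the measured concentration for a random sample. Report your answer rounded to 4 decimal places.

Per component, I: μ=11, E[X²]=122.69; II: μ=5.3, E[X²]=28.9; III: μ=13.8, E[X²]=191.88.
E[X] = 0.2·11 + 0.4·5.3 + 0.4·13.8 = 9.84.
E[X²] = 0.2·122.69 + 0.4·28.9 + 0.4·191.88 = 112.85.
Var(X) = E[X²] − (E[X])² = 112.85 − 96.8256 = 16.0244.

16.0244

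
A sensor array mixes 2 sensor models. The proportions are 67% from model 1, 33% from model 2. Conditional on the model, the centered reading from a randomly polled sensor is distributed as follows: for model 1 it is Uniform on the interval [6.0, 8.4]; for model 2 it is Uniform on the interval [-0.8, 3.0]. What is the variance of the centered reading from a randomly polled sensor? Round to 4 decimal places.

8.9458

Per component, 1: μ=7.2, E[X²]=52.32; 2: μ=1.1, E[X²]=2.41333.
E[X] = 0.67·7.2 + 0.33·1.1 = 5.187.
E[X²] = 0.67·52.32 + 0.33·2.41333 = 35.8508.
Var(X) = E[X²] − (E[X])² = 35.8508 − 26.905 = 8.94583.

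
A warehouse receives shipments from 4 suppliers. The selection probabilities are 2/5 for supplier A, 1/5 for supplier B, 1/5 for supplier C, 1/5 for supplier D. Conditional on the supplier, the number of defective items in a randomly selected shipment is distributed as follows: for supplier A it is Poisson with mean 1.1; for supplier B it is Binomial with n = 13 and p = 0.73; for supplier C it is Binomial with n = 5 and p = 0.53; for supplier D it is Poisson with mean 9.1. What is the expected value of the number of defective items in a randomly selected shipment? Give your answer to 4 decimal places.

4.6880

Component means — A: 1.1; B: 9.49; C: 2.65; D: 9.1.
E[X] = 0.4·1.1 + 0.2·9.49 + 0.2·2.65 + 0.2·9.1 = 4.688.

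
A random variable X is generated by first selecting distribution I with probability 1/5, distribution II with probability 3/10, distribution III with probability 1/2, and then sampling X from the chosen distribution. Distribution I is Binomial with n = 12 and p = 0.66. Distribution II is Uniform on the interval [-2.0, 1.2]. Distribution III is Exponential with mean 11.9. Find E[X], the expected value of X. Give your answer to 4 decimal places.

Component means — I: 7.92; II: -0.4; III: 11.9.
E[X] = 0.2·7.92 + 0.3·-0.4 + 0.5·11.9 = 7.414.

7.4140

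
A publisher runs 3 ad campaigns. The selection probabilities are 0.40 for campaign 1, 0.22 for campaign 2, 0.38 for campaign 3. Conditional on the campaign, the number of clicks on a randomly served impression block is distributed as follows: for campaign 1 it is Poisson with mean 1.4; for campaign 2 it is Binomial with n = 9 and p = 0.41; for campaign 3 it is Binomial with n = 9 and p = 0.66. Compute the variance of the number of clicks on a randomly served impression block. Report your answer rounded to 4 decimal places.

5.8241

Per component, 1: μ=1.4, E[X²]=3.36; 2: μ=3.69, E[X²]=15.7932; 3: μ=5.94, E[X²]=37.3032.
E[X] = 0.4·1.4 + 0.22·3.69 + 0.38·5.94 = 3.629.
E[X²] = 0.4·3.36 + 0.22·15.7932 + 0.38·37.3032 = 18.9937.
Var(X) = E[X²] − (E[X])² = 18.9937 − 13.1696 = 5.82408.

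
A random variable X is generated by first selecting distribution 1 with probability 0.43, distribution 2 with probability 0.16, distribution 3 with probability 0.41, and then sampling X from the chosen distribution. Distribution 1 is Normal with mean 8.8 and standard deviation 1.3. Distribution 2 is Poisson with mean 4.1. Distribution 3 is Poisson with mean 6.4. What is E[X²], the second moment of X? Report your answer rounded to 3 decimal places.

For each component E[X²] = Var + (mean)², giving 1: 79.13; 2: 20.91; 3: 47.36.
Overall E[X²] = 0.43·79.13 + 0.16·20.91 + 0.41·47.36 = 56.7891.

56.789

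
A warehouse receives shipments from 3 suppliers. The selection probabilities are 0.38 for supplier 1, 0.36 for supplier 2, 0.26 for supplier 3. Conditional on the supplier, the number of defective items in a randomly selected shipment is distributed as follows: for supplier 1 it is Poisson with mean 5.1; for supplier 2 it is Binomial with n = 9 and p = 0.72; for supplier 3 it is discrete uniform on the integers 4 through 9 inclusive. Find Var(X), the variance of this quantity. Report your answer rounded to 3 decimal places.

3.804

Per component, 1: μ=5.1, E[X²]=31.11; 2: μ=6.48, E[X²]=43.8048; 3: μ=6.5, E[X²]=45.1667.
E[X] = 0.38·5.1 + 0.36·6.48 + 0.26·6.5 = 5.9608.
E[X²] = 0.38·31.11 + 0.36·43.8048 + 0.26·45.1667 = 39.3349.
Var(X) = E[X²] − (E[X])² = 39.3349 − 35.5311 = 3.80372.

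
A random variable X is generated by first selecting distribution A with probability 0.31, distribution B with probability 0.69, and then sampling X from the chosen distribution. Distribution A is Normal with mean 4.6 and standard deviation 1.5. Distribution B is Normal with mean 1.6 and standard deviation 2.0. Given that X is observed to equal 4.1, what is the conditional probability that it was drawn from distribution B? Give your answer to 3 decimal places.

0.447

Likelihoods f(4.1 | ·): A: 0.251589; B: 0.0913245.
Posterior ∝ prior × likelihood. Numerator for B: 0.69·0.0913245 = 0.0630139.
Normalizing constant: 0.31·0.251589 + 0.69·0.0913245 = 0.141006.
P(B | observation) = 0.0630139 / 0.141006 = 0.446887.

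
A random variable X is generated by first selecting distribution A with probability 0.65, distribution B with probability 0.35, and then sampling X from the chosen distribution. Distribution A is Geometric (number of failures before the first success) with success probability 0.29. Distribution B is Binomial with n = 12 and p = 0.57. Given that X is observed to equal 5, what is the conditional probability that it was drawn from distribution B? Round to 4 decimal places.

0.5714

Likelihoods P(X=5 | ·): A: 0.0523227; B: 0.129532.
Posterior ∝ prior × likelihood. Numerator for B: 0.35·0.129532 = 0.0453364.
Normalizing constant: 0.65·0.0523227 + 0.35·0.129532 = 0.0793461.
P(B | observation) = 0.0453364 / 0.0793461 = 0.571375.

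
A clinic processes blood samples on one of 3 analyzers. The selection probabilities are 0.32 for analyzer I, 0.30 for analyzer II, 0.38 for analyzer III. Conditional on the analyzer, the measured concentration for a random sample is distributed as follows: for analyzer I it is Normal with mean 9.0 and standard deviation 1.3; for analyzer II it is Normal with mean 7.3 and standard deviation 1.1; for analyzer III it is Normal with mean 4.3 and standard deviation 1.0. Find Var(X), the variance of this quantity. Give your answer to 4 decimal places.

5.2734

Per component, I: μ=9, E[X²]=82.69; II: μ=7.3, E[X²]=54.5; III: μ=4.3, E[X²]=19.49.
E[X] = 0.32·9 + 0.3·7.3 + 0.38·4.3 = 6.704.
E[X²] = 0.32·82.69 + 0.3·54.5 + 0.38·19.49 = 50.217.
Var(X) = E[X²] − (E[X])² = 50.217 − 44.9436 = 5.27338.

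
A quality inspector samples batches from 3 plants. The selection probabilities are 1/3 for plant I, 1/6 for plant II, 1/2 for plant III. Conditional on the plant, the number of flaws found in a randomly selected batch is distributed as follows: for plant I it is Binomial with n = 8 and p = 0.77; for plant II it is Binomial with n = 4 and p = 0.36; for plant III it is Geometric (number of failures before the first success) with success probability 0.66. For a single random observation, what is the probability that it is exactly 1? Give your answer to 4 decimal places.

0.1752

Conditional on each plant, P(X = 1): I: 0.000209737; II: 0.377487; III: 0.2244.
By total probability, P(X = 1) = 0.333333·0.000209737 + 0.166667·0.377487 + 0.5·0.2244 = 0.175184.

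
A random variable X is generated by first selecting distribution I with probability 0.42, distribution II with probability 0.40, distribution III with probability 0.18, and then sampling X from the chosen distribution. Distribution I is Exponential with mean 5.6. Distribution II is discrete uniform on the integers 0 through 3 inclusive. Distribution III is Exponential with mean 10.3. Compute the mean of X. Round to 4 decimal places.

Component means — I: 5.6; II: 1.5; III: 10.3.
E[X] = 0.42·5.6 + 0.4·1.5 + 0.18·10.3 = 4.806.

4.8060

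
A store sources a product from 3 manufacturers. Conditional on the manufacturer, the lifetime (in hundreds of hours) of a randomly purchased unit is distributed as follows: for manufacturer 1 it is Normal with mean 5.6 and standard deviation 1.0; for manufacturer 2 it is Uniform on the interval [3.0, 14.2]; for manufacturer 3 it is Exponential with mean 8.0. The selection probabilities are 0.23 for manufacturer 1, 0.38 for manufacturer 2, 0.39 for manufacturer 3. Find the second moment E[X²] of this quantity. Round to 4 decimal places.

89.4399

For each component E[X²] = Var + (mean)², giving 1: 32.36; 2: 84.4133; 3: 128.
Overall E[X²] = 0.23·32.36 + 0.38·84.4133 + 0.39·128 = 89.4399.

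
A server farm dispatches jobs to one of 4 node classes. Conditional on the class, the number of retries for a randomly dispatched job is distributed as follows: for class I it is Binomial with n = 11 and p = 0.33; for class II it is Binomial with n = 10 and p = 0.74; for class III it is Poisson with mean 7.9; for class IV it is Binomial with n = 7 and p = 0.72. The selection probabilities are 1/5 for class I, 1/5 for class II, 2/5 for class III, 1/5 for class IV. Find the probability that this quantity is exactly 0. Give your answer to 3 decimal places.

0.003

Conditional on each class, P(X = 0): I: 0.012213; II: 1.41167e-06; III: 0.000370744; IV: 0.000134929.
By total probability, P(X = 0) = 0.2·0.012213 + 0.2·1.41167e-06 + 0.4·0.000370744 + 0.2·0.000134929 = 0.00261817.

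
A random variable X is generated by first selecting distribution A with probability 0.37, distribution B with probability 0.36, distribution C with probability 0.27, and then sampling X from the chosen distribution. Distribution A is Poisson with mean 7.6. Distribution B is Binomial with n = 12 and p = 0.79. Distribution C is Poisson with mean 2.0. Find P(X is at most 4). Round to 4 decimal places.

0.3023

Conditional on each component, P(X ≤ 4): A: 0.124939; B: 0.0008226; C: 0.947347.
By total probability, P(X ≤ 4) = 0.37·0.124939 + 0.36·0.0008226 + 0.27·0.947347 = 0.302307.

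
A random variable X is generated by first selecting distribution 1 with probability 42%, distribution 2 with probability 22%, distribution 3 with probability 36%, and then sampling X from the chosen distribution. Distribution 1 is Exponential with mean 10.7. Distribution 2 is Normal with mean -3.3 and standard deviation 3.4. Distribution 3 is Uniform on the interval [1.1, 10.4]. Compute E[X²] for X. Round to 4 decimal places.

115.6078

For each component E[X²] = Var + (mean)², giving 1: 228.98; 2: 22.45; 3: 40.27.
Overall E[X²] = 0.42·228.98 + 0.22·22.45 + 0.36·40.27 = 115.608.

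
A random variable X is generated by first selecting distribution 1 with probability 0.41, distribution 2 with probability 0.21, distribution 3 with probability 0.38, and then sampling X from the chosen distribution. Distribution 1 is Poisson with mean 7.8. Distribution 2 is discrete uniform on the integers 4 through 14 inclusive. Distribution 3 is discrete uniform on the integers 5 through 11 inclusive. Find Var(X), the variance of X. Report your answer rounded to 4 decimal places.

Per component, 1: μ=7.8, E[X²]=68.64; 2: μ=9, E[X²]=91; 3: μ=8, E[X²]=68.
E[X] = 0.41·7.8 + 0.21·9 + 0.38·8 = 8.128.
E[X²] = 0.41·68.64 + 0.21·91 + 0.38·68 = 73.0924.
Var(X) = E[X²] − (E[X])² = 73.0924 − 66.0644 = 7.02802.

7.0280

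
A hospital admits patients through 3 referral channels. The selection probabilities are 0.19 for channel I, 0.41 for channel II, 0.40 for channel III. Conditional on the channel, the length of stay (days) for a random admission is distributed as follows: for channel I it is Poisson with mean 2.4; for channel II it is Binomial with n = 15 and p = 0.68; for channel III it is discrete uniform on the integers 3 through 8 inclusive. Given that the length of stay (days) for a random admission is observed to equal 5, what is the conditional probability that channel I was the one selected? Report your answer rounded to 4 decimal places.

Likelihoods P(X=5 | ·): I: 0.0601961; II: 0.00491586; III: 0.166667.
Posterior ∝ prior × likelihood. Numerator for I: 0.19·0.0601961 = 0.0114373.
Normalizing constant: 0.19·0.0601961 + 0.41·0.00491586 + 0.4·0.166667 = 0.0801194.
P(I | observation) = 0.0114373 / 0.0801194 = 0.142753.

0.1428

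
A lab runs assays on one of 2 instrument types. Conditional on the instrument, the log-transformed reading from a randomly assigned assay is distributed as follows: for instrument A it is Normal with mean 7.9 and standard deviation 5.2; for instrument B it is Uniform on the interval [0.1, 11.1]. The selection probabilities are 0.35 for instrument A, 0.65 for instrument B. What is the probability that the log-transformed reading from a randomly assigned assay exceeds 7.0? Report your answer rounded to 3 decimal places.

Conditional on each instrument, P(X > 7.0): A: 0.568705; B: 0.372727.
By total probability, P(X > 7.0) = 0.35·0.568705 + 0.65·0.372727 = 0.441319.

0.441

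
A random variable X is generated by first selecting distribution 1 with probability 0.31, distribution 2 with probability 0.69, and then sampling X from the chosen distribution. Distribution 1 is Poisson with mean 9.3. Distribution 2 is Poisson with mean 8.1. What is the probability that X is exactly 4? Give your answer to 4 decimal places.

0.0464

Conditional on each component, P(X = 4): 1: 0.0284959; 2: 0.0544432.
By total probability, P(X = 4) = 0.31·0.0284959 + 0.69·0.0544432 = 0.0463995.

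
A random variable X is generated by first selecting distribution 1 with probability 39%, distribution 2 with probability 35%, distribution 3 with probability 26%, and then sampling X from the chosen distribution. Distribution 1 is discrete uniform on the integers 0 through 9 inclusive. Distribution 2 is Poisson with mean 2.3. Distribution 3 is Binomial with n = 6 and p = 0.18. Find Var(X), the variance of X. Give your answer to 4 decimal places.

6.2349

Per component, 1: μ=4.5, E[X²]=28.5; 2: μ=2.3, E[X²]=7.59; 3: μ=1.08, E[X²]=2.052.
E[X] = 0.39·4.5 + 0.35·2.3 + 0.26·1.08 = 2.8408.
E[X²] = 0.39·28.5 + 0.35·7.59 + 0.26·2.052 = 14.305.
Var(X) = E[X²] − (E[X])² = 14.305 − 8.07014 = 6.23488.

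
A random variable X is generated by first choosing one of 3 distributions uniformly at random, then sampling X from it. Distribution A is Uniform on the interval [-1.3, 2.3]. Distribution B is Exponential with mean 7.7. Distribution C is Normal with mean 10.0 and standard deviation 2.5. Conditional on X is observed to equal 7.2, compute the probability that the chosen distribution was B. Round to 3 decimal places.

0.374

Likelihoods f(7.2 | ·): A: 0; B: 0.0509819; C: 0.0852277.
Posterior ∝ prior × likelihood. Numerator for B: 0.333333·0.0509819 = 0.016994.
Normalizing constant: 0.333333·0 + 0.333333·0.0509819 + 0.333333·0.0852277 = 0.0454032.
P(B | observation) = 0.016994 / 0.0454032 = 0.37429.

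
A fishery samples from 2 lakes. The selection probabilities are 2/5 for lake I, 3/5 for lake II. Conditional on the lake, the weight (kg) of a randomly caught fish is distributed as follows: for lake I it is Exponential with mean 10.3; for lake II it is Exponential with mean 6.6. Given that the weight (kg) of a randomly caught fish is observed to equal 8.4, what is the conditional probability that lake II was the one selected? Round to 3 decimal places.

Likelihoods f(8.4 | ·): I: 0.0429518; II: 0.0424344.
Posterior ∝ prior × likelihood. Numerator for II: 0.6·0.0424344 = 0.0254606.
Normalizing constant: 0.4·0.0429518 + 0.6·0.0424344 = 0.0426413.
P(II | observation) = 0.0254606 / 0.0426413 = 0.597088.

0.597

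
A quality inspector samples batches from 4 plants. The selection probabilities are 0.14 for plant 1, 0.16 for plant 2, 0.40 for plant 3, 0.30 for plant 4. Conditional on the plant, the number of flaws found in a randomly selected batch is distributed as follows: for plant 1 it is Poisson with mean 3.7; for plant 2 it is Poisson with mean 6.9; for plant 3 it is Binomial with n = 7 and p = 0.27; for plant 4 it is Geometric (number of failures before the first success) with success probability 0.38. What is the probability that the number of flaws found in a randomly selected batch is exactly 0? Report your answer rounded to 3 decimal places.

Conditional on each plant, P(X = 0): 1: 0.0247235; 2: 0.00100779; 3: 0.110474; 4: 0.38.
By total probability, P(X = 0) = 0.14·0.0247235 + 0.16·0.00100779 + 0.4·0.110474 + 0.3·0.38 = 0.161812.

0.162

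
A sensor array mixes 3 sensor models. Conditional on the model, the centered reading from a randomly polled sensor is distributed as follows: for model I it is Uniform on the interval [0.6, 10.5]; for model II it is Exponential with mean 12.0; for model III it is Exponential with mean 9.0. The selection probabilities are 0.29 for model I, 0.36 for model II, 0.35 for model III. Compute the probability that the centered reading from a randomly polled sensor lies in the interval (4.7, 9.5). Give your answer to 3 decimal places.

0.307

Conditional on each model, P(4.7 < X < 9.5): I: 0.484848; II: 0.22284; III: 0.245202.
By total probability, P(4.7 < X < 9.5) = 0.29·0.484848 + 0.36·0.22284 + 0.35·0.245202 = 0.306649.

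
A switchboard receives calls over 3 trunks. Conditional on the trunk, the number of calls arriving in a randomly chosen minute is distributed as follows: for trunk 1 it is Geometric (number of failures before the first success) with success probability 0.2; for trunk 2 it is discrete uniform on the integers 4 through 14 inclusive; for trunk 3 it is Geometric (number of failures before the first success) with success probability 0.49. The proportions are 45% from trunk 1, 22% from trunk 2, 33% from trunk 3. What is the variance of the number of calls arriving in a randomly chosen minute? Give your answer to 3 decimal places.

Per component, 1: μ=4, E[X²]=36; 2: μ=9, E[X²]=91; 3: μ=1.04082, E[X²]=3.20741.
E[X] = 0.45·4 + 0.22·9 + 0.33·1.04082 = 4.12347.
E[X²] = 0.45·36 + 0.22·91 + 0.33·3.20741 = 37.2784.
Var(X) = E[X²] − (E[X])² = 37.2784 − 17.003 = 20.2754.

20.275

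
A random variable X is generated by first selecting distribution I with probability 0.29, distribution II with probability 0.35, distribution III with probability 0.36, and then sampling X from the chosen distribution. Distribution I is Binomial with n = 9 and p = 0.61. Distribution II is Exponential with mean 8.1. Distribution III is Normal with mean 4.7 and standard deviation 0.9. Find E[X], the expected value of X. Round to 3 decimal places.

Component means — I: 5.49; II: 8.1; III: 4.7.
E[X] = 0.29·5.49 + 0.35·8.1 + 0.36·4.7 = 6.1191.

6.119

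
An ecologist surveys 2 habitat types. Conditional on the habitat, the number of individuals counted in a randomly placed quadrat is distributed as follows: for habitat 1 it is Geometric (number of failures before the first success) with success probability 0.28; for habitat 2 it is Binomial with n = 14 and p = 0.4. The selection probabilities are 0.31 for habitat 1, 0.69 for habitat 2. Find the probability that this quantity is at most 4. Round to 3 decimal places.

0.443

Conditional on each habitat, P(X ≤ 4): 1: 0.806508; 2: 0.279257.
By total probability, P(X ≤ 4) = 0.31·0.806508 + 0.69·0.279257 = 0.442705.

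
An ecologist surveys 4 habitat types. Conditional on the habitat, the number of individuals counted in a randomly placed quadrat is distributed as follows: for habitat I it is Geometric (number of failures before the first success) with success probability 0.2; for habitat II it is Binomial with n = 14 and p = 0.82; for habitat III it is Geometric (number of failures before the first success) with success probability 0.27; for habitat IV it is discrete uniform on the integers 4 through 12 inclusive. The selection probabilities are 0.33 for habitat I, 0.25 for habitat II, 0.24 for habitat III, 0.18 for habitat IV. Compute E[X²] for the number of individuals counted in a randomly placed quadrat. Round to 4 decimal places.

62.2219

For each component E[X²] = Var + (mean)², giving I: 36; II: 133.857; III: 17.3237; IV: 70.6667.
Overall E[X²] = 0.33·36 + 0.25·133.857 + 0.24·17.3237 + 0.18·70.6667 = 62.2219.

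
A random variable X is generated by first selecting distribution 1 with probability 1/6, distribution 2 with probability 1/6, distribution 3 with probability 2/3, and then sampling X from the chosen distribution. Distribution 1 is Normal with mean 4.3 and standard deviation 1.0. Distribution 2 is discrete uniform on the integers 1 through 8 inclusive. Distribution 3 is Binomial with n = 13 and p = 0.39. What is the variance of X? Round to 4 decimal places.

Per component, 1: μ=4.3, E[X²]=19.49; 2: μ=4.5, E[X²]=25.5; 3: μ=5.07, E[X²]=28.7976.
E[X] = 0.166667·4.3 + 0.166667·4.5 + 0.666667·5.07 = 4.84667.
E[X²] = 0.166667·19.49 + 0.166667·25.5 + 0.666667·28.7976 = 26.6967.
Var(X) = E[X²] − (E[X])² = 26.6967 − 23.4902 = 3.20656.

3.2066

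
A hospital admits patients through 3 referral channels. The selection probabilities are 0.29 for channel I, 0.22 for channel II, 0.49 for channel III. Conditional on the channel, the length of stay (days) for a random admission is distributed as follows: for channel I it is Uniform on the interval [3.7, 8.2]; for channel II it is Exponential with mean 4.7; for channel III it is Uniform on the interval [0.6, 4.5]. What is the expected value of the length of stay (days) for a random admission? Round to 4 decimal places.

Component means — I: 5.95; II: 4.7; III: 2.55.
E[X] = 0.29·5.95 + 0.22·4.7 + 0.49·2.55 = 4.009.

4.0090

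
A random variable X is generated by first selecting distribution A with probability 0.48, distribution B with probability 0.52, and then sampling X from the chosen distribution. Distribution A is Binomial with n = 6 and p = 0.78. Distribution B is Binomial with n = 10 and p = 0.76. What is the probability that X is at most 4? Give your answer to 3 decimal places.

0.197

Conditional on each component, P(X ≤ 4): A: 0.393693; B: 0.0161116.
By total probability, P(X ≤ 4) = 0.48·0.393693 + 0.52·0.0161116 = 0.197351.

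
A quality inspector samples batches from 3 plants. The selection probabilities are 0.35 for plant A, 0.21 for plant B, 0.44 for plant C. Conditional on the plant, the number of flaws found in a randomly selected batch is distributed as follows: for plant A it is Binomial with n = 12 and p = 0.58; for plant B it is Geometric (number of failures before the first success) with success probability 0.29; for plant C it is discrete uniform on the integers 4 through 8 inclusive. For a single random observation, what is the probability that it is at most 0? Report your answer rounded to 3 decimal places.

0.061

Conditional on each plant, P(X ≤ 0): A: 3.01295e-05; B: 0.29; C: 0.
By total probability, P(X ≤ 0) = 0.35·3.01295e-05 + 0.21·0.29 + 0.44·0 = 0.0609105.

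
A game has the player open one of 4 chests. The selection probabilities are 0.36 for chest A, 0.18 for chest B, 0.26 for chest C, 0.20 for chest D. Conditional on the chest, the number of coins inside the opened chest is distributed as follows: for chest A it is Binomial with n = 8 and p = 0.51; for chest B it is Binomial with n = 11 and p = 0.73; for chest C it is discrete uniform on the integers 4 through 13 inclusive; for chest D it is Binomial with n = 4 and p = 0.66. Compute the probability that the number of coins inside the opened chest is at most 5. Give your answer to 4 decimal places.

0.5639

Conditional on each chest, P(X ≤ 5): A: 0.841948; B: 0.0489618; C: 0.2; D: 1.
By total probability, P(X ≤ 5) = 0.36·0.841948 + 0.18·0.0489618 + 0.26·0.2 + 0.2·1 = 0.563915.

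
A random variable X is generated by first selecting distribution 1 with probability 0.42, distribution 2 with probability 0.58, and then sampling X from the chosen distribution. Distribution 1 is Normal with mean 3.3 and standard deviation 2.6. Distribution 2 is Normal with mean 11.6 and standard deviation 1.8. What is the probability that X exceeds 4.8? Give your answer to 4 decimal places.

Conditional on each component, P(X > 4.8): 1: 0.281996; 2: 0.999921.
By total probability, P(X > 4.8) = 0.42·0.281996 + 0.58·0.999921 = 0.698392.

0.6984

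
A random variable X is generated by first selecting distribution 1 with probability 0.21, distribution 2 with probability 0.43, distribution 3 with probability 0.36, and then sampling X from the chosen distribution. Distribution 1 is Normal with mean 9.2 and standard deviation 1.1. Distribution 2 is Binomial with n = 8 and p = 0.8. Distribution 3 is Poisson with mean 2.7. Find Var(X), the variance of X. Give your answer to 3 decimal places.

7.798

Per component, 1: μ=9.2, E[X²]=85.85; 2: μ=6.4, E[X²]=42.24; 3: μ=2.7, E[X²]=9.99.
E[X] = 0.21·9.2 + 0.43·6.4 + 0.36·2.7 = 5.656.
E[X²] = 0.21·85.85 + 0.43·42.24 + 0.36·9.99 = 39.7881.
Var(X) = E[X²] − (E[X])² = 39.7881 − 31.9903 = 7.79776.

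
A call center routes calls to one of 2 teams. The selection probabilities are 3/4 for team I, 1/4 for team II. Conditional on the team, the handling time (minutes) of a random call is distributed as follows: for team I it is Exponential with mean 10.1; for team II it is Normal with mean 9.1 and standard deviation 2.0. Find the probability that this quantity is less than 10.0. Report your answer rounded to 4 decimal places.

Conditional on each team, P(X < 10.0): I: 0.62846; II: 0.673645.
By total probability, P(X < 10.0) = 0.75·0.62846 + 0.25·0.673645 = 0.639756.

0.6398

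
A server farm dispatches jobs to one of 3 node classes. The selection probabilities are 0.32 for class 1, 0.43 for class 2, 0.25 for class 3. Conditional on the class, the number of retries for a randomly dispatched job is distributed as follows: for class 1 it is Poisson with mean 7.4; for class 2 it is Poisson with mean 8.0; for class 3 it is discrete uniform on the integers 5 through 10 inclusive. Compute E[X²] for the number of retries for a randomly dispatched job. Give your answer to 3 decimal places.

For each component E[X²] = Var + (mean)², giving 1: 62.16; 2: 72; 3: 59.1667.
Overall E[X²] = 0.32·62.16 + 0.43·72 + 0.25·59.1667 = 65.6429.

65.643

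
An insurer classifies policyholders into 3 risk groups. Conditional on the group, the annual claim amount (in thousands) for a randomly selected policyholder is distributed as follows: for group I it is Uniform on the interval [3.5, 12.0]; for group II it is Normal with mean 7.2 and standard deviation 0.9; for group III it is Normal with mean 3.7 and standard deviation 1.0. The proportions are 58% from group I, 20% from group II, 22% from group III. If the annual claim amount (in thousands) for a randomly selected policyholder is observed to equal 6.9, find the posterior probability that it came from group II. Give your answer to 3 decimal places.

0.549

Likelihoods f(6.9 | ·): I: 0.117647; II: 0.419315; III: 0.00238409.
Posterior ∝ prior × likelihood. Numerator for II: 0.2·0.419315 = 0.0838629.
Normalizing constant: 0.58·0.117647 + 0.2·0.419315 + 0.22·0.00238409 = 0.152623.
P(II | observation) = 0.0838629 / 0.152623 = 0.549479.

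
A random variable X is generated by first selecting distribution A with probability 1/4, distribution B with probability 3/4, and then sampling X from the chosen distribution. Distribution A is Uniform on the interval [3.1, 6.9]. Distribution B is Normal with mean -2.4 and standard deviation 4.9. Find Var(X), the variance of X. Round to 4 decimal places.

Per component, A: μ=5, E[X²]=26.2033; B: μ=-2.4, E[X²]=29.77.
E[X] = 0.25·5 + 0.75·-2.4 = -0.55.
E[X²] = 0.25·26.2033 + 0.75·29.77 = 28.8783.
Var(X) = E[X²] − (E[X])² = 28.8783 − 0.3025 = 28.5758.

28.5758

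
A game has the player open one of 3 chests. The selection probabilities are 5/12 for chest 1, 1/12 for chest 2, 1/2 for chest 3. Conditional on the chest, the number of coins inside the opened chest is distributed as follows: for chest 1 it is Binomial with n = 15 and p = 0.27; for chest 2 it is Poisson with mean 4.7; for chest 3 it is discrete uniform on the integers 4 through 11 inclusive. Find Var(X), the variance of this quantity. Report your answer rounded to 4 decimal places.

7.0696

Per component, 1: μ=4.05, E[X²]=19.359; 2: μ=4.7, E[X²]=26.79; 3: μ=7.5, E[X²]=61.5.
E[X] = 0.416667·4.05 + 0.0833333·4.7 + 0.5·7.5 = 5.82917.
E[X²] = 0.416667·19.359 + 0.0833333·26.79 + 0.5·61.5 = 41.0488.
Var(X) = E[X²] − (E[X])² = 41.0488 − 33.9792 = 7.06957.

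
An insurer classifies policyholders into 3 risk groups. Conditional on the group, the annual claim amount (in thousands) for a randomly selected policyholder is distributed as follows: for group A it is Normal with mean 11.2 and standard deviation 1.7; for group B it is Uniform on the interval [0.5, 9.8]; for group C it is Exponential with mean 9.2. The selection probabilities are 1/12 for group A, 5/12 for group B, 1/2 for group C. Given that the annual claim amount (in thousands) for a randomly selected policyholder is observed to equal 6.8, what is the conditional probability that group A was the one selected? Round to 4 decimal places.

Likelihoods f(6.8 | ·): A: 0.00823759; B: 0.107527; C: 0.0519053.
Posterior ∝ prior × likelihood. Numerator for A: 0.0833333·0.00823759 = 0.000686466.
Normalizing constant: 0.0833333·0.00823759 + 0.416667·0.107527 + 0.5·0.0519053 = 0.071442.
P(A | observation) = 0.000686466 / 0.071442 = 0.00960871.

0.0096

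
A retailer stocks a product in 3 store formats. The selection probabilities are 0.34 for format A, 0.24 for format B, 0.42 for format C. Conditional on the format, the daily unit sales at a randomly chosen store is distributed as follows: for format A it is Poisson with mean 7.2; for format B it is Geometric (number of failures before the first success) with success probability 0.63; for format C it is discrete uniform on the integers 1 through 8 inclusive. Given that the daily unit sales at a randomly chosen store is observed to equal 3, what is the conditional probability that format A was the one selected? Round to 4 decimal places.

0.2079

Likelihoods P(X=3 | ·): A: 0.0464436; B: 0.0319114; C: 0.125.
Posterior ∝ prior × likelihood. Numerator for A: 0.34·0.0464436 = 0.0157908.
Normalizing constant: 0.34·0.0464436 + 0.24·0.0319114 + 0.42·0.125 = 0.0759496.
P(A | observation) = 0.0157908 / 0.0759496 = 0.207912.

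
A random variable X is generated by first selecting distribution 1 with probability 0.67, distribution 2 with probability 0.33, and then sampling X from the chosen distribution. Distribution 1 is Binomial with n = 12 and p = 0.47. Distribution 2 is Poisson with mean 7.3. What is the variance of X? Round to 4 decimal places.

5.0210

Per component, 1: μ=5.64, E[X²]=34.7988; 2: μ=7.3, E[X²]=60.59.
E[X] = 0.67·5.64 + 0.33·7.3 = 6.1878.
E[X²] = 0.67·34.7988 + 0.33·60.59 = 43.3099.
Var(X) = E[X²] − (E[X])² = 43.3099 − 38.2889 = 5.02103.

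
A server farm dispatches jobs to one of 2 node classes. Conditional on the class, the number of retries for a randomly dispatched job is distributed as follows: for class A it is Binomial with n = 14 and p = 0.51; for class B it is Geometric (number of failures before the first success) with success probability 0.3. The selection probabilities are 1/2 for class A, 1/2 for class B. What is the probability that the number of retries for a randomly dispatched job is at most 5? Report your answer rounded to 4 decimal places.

Conditional on each class, P(X ≤ 5): A: 0.190646; B: 0.882351.
By total probability, P(X ≤ 5) = 0.5·0.190646 + 0.5·0.882351 = 0.536498.

0.5365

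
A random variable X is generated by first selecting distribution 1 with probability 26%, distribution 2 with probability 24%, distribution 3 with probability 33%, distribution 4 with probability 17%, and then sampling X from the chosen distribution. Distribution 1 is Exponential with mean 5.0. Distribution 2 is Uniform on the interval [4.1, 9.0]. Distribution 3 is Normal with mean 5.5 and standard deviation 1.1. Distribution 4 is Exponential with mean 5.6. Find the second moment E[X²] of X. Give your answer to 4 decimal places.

For each component E[X²] = Var + (mean)², giving 1: 50; 2: 44.9033; 3: 31.46; 4: 62.72.
Overall E[X²] = 0.26·50 + 0.24·44.9033 + 0.33·31.46 + 0.17·62.72 = 44.821.

44.8210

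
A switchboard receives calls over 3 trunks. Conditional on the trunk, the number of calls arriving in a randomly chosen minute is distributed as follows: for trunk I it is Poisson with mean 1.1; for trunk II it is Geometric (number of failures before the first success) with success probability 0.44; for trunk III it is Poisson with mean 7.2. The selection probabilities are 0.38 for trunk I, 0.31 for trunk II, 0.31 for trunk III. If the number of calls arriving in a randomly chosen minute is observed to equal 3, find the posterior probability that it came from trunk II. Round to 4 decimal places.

0.3607

Likelihoods P(X=3 | ·): I: 0.0738419; II: 0.077271; III: 0.0464436.
Posterior ∝ prior × likelihood. Numerator for II: 0.31·0.077271 = 0.023954.
Normalizing constant: 0.38·0.0738419 + 0.31·0.077271 + 0.31·0.0464436 = 0.0664115.
P(II | observation) = 0.023954 / 0.0664115 = 0.360691.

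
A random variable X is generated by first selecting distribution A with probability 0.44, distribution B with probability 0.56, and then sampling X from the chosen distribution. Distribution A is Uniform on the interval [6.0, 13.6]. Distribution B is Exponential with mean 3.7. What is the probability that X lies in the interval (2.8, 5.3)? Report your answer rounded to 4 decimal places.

Conditional on each component, P(2.8 < X < 5.3): A: 0; B: 0.230458.
By total probability, P(2.8 < X < 5.3) = 0.44·0 + 0.56·0.230458 = 0.129057.

0.1291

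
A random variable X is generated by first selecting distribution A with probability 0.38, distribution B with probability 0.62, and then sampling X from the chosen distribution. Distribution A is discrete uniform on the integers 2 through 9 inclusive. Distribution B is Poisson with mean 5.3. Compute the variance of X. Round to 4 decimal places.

5.2904

Per component, A: μ=5.5, E[X²]=35.5; B: μ=5.3, E[X²]=33.39.
E[X] = 0.38·5.5 + 0.62·5.3 = 5.376.
E[X²] = 0.38·35.5 + 0.62·33.39 = 34.1918.
Var(X) = E[X²] − (E[X])² = 34.1918 − 28.9014 = 5.29042.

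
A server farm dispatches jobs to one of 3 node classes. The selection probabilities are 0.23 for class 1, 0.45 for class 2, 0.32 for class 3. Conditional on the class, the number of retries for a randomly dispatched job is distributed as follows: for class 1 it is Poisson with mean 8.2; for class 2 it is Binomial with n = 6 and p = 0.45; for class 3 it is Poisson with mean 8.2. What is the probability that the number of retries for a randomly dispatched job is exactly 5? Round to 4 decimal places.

Conditional on each class, P(X = 5): 1: 0.0848542; 2: 0.0608943; 3: 0.0848542.
By total probability, P(X = 5) = 0.23·0.0848542 + 0.45·0.0608943 + 0.32·0.0848542 = 0.0740722.

0.0741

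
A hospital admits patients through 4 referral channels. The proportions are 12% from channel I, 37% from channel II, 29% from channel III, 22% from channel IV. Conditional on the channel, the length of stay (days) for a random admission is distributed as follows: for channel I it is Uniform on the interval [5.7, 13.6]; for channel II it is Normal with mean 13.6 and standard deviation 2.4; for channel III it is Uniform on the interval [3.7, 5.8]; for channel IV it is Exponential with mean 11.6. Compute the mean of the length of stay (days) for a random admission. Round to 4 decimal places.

10.1195

Component means — I: 9.65; II: 13.6; III: 4.75; IV: 11.6.
E[X] = 0.12·9.65 + 0.37·13.6 + 0.29·4.75 + 0.22·11.6 = 10.1195.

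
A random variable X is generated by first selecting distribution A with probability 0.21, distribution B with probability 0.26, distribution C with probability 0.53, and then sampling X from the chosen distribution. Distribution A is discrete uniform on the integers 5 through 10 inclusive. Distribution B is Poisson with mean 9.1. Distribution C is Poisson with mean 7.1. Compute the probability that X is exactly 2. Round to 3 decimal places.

0.012

Conditional on each component, P(X = 2): A: 0; B: 0.00462352; C: 0.0207968.
By total probability, P(X = 2) = 0.21·0 + 0.26·0.00462352 + 0.53·0.0207968 = 0.0122244.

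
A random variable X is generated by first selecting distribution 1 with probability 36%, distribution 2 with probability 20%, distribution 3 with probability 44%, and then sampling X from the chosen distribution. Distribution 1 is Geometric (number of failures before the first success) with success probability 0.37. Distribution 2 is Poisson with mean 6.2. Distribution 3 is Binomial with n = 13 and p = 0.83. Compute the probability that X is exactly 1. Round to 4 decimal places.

0.0864

Conditional on each component, P(X = 1): 1: 0.2331; 2: 0.0125825; 3: 6.28649e-09.
By total probability, P(X = 1) = 0.36·0.2331 + 0.2·0.0125825 + 0.44·6.28649e-09 = 0.0864325.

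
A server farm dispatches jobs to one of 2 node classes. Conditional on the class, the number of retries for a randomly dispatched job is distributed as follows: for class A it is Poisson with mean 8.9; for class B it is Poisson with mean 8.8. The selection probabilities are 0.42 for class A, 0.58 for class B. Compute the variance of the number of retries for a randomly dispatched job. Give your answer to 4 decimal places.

8.8444

Per component, A: μ=8.9, E[X²]=88.11; B: μ=8.8, E[X²]=86.24.
E[X] = 0.42·8.9 + 0.58·8.8 = 8.842.
E[X²] = 0.42·88.11 + 0.58·86.24 = 87.0254.
Var(X) = E[X²] − (E[X])² = 87.0254 − 78.181 = 8.84444.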